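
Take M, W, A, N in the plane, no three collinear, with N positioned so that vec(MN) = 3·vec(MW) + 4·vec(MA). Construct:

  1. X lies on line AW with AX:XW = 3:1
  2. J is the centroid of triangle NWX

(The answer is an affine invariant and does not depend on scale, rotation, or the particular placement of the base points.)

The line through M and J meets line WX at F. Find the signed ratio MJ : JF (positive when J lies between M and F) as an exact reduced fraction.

MJ:JF = -3/2

Work in coordinates with M = (0, 0), W = (1, 0), A = (0, 1), N = (3, 4).
1. X lies on line AW with AX:XW = 3:1 ⇒ X = (3/4, 1/4)
2. J is the centroid of triangle NWX ⇒ J = (19/12, 17/12)
line MJ meets WX at F = (19/36, 17/36)
J = M + t·(F−M) with t = 3, so MJ:JF = 3:-2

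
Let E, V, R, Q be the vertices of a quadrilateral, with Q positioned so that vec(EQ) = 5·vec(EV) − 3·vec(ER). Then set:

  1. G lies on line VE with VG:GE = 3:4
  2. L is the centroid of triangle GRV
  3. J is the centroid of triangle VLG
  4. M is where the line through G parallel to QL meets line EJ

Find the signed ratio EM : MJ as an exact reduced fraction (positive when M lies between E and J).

EM:MJ = 60/29

Work in coordinates with E = (0, 0), V = (1, 0), R = (0, 1), Q = (5, -3).
1. G lies on line VE with VG:GE = 3:4 ⇒ G = (4/7, 0)
2. L is the centroid of triangle GRV ⇒ L = (11/21, 1/3)
3. J is the centroid of triangle VLG ⇒ J = (44/63, 1/9)
4. M is where the line through G parallel to QL meets line EJ ⇒ M = (880/1869, 20/267)
M = E + t·(J−E) with t = 60/89, so EM:MJ = t:(1−t) = 60/89:29/89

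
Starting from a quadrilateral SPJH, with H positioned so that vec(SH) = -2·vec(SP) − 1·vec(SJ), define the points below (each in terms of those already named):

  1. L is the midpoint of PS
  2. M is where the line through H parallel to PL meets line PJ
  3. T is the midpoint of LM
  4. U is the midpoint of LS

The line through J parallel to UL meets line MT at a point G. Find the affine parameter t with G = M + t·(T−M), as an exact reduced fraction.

t = 4

Set S = (0, 0), P = (1, 0), J = (0, 1), H = (-2, -1); any affine frame gives the same invariant.
1. L is the midpoint of PS ⇒ L = (1/2, 0)
2. M is where the line through H parallel to PL meets line PJ ⇒ M = (2, -1)
3. T is the midpoint of LM ⇒ T = (5/4, -1/2)
4. U is the midpoint of LS ⇒ U = (1/4, 0)
through J parallel to UL: direction (1/4, 0); meets MT at G = (-1, 1)
G = M + t·(T−M) with t = 4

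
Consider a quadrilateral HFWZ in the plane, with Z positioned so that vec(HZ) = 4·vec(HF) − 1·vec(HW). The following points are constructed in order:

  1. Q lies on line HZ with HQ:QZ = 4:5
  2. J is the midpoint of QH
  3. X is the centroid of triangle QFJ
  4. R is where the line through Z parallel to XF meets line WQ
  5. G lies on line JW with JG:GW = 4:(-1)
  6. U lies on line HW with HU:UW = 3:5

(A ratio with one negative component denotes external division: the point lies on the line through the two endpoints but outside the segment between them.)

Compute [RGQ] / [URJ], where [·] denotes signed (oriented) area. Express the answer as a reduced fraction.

[RGQ]:[URJ] = 40/21

Set H = (0, 0), F = (1, 0), W = (0, 1), Z = (4, -1); any affine frame gives the same invariant.
1. Q lies on line HZ with HQ:QZ = 4:5 ⇒ Q = (16/9, -4/9)
2. J is the midpoint of QH ⇒ J = (8/9, -2/9)
3. X is the centroid of triangle QFJ ⇒ X = (11/9, -2/9)
4. R is where the line through Z parallel to XF meets line WQ ⇒ R = (32/3, -23/3)
5. G lies on line JW with JG:GW = 4:(-1) ⇒ G = (-8/27, 38/27)
6. U lies on line HW with HU:UW = 3:5 ⇒ U = (0, 3/8)
2·[RGQ] = 40/27, 2·[URJ] = 7/9
[RGQ]:[URJ] = 40/27:7/9 = 40/21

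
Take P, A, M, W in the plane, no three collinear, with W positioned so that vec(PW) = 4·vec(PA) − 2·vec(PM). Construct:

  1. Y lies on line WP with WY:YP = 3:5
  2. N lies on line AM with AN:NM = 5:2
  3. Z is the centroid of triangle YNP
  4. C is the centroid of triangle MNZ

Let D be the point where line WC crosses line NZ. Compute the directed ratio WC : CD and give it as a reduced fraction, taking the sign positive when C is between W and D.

WC:CD = -67

Work in coordinates with P = (0, 0), A = (1, 0), M = (0, 1), W = (4, -2).
1. Y lies on line WP with WY:YP = 3:5 ⇒ Y = (5/2, -5/4)
2. N lies on line AM with AN:NM = 5:2 ⇒ N = (2/7, 5/7)
3. Z is the centroid of triangle YNP ⇒ Z = (13/14, -5/28)
4. C is the centroid of triangle MNZ ⇒ C = (17/42, 43/84)
line WC meets NZ at D = (215/469, 445/938)
C = W + t·(D−W) with t = 67/66, so WC:CD = 67/66:-1/66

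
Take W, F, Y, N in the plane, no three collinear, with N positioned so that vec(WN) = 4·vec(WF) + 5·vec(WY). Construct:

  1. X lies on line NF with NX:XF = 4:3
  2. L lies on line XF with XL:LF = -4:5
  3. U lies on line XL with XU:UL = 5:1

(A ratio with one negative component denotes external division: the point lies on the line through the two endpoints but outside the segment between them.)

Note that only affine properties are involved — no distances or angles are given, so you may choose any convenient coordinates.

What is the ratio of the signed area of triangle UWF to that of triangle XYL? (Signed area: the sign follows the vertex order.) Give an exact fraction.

Work in coordinates with W = (0, 0), F = (1, 0), Y = (0, 1), N = (4, 5).
1. X lies on line NF with NX:XF = 4:3 ⇒ X = (16/7, 15/7)
2. L lies on line XF with XL:LF = -4:5 ⇒ L = (52/7, 75/7)
3. U lies on line XL with XU:UL = 5:1 ⇒ U = (46/7, 65/7)
2·[UWF] = 65/7, 2·[XYL] = -96/7
[UWF]:[XYL] = 65/7:-96/7 = -65/96

[UWF]:[XYL] = -65/96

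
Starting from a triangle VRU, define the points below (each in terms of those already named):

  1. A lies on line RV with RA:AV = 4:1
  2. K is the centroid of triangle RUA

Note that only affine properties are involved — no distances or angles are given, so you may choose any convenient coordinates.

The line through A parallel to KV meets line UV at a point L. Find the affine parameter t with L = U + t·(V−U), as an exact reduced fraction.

t = 7/6

Set V = (0, 0), R = (1, 0), U = (0, 1); any affine frame gives the same invariant.
1. A lies on line RV with RA:AV = 4:1 ⇒ A = (1/5, 0)
2. K is the centroid of triangle RUA ⇒ K = (2/5, 1/3)
through A parallel to KV: direction (-2/5, -1/3); meets UV at L = (0, -1/6)
L = U + t·(V−U) with t = 7/6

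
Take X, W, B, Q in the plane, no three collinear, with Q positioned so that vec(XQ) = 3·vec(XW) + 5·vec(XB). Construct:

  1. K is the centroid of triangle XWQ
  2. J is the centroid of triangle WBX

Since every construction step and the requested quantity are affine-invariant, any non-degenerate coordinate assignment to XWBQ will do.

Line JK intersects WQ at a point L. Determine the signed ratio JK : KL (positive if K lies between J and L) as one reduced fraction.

JK:KL = 7/5

Choose coordinates X = (0, 0), W = (1, 0), B = (0, 1), Q = (3, 5).
1. K is the centroid of triangle XWQ ⇒ K = (4/3, 5/3)
2. J is the centroid of triangle WBX ⇒ J = (1/3, 1/3)
line JK meets WQ at L = (43/21, 55/21)
K = J + t·(L−J) with t = 7/12, so JK:KL = 7/12:5/12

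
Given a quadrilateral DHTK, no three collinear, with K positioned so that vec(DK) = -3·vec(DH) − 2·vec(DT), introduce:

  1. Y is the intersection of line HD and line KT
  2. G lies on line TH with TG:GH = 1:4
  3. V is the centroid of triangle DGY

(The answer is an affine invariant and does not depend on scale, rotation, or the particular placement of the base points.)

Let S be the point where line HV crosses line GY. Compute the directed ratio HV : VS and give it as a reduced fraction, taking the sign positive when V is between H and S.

Assign D = (0, 0), H = (1, 0), T = (0, 1), K = (-3, -2) — the answer is frame-independent, so this choice is without loss of generality.
1. Y is the intersection of line HD and line KT ⇒ Y = (-1, 0)
2. G lies on line TH with TG:GH = 1:4 ⇒ G = (1/5, 4/5)
3. V is the centroid of triangle DGY ⇒ V = (-4/15, 4/15)
line HV meets GY at S = (-13/25, 8/25)
V = H + t·(S−H) with t = 5/6, so HV:VS = 5/6:1/6

HV:VS = 5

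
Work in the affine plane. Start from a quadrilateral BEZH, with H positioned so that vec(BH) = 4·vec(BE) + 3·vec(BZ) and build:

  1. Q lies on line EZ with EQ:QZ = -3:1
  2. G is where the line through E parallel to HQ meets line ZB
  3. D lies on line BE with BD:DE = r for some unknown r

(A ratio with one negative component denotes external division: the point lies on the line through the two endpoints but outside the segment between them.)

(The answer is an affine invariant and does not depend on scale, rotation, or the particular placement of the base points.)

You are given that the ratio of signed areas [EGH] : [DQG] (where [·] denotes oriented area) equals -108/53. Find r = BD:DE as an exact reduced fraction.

Set B = (0, 0), E = (1, 0), Z = (0, 1), H = (4, 3); any affine frame gives the same invariant.
1. Q lies on line EZ with EQ:QZ = -3:1 ⇒ Q = (-1/2, 3/2)
2. G is where the line through E parallel to HQ meets line ZB ⇒ G = (0, -1/3)
3. With BD:DE = r, write λ = r/(r+1) so D = B + λ·(E−B); D is affine-linear in λ
Every point depending on D is an affine combination of D and λ-independent points, so each such coordinate is linear in λ; the λ² term in each signed area is a multiple of (E−B)×(E−B) = 0, so 2·[EGH] and 2·[DQG] are each linear in λ. Evaluating at λ=0 and λ=1:
  2·[EGH] = -2,   2·[DQG] = 11/6·λ + 1/6
So [EGH]:[DQG] = (-2) / (11/6·λ + 1/6). Setting this equal to -108/53:
  -2 = -108/53·(11/6·λ + 1/6)  ⇒  λ = 4/9
Then r = λ/(1−λ) = (4/9)/(5/9) = 4/5. Check: with r = 4/5, D = (4/9, 0) and [EGH]:[DQG] = -108/53 as required.

r = 4/5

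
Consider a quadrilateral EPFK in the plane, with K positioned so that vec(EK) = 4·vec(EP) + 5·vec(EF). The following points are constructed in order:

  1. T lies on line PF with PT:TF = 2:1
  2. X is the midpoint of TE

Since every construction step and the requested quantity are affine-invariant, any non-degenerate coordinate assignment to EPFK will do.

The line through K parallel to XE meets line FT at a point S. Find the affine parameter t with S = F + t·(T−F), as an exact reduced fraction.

t = 4

Choose coordinates E = (0, 0), P = (1, 0), F = (0, 1), K = (4, 5).
1. T lies on line PF with PT:TF = 2:1 ⇒ T = (1/3, 2/3)
2. X is the midpoint of TE ⇒ X = (1/6, 1/3)
through K parallel to XE: direction (-1/6, -1/3); meets FT at S = (4/3, -1/3)
S = F + t·(T−F) with t = 4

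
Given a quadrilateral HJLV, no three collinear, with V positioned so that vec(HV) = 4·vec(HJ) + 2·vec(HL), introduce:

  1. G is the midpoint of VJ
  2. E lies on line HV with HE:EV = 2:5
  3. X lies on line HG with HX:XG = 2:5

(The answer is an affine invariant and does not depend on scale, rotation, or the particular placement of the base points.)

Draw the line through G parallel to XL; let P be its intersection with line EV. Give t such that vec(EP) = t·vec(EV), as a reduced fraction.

Choose coordinates H = (0, 0), J = (1, 0), L = (0, 1), V = (4, 2).
1. G is the midpoint of VJ ⇒ G = (5/2, 1)
2. E lies on line HV with HE:EV = 2:5 ⇒ E = (8/7, 4/7)
3. X lies on line HG with HX:XG = 2:5 ⇒ X = (5/7, 2/7)
through G parallel to XL: direction (-5/7, 5/7); meets EV at P = (7/3, 7/6)
P = E + t·(V−E) with t = 5/12

t = 5/12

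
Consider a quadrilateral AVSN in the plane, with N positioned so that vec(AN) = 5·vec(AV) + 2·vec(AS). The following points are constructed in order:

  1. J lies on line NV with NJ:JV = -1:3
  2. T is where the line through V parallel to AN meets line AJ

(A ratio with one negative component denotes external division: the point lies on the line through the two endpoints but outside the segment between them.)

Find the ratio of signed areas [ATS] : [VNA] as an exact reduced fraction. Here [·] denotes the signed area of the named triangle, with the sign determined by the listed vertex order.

Choose coordinates A = (0, 0), V = (1, 0), S = (0, 1), N = (5, 2).
1. J lies on line NV with NJ:JV = -1:3 ⇒ J = (7, 3)
2. T is where the line through V parallel to AN meets line AJ ⇒ T = (-14, -6)
2·[ATS] = -14, 2·[VNA] = 2
[ATS]:[VNA] = -14:2 = -7

[ATS]:[VNA] = -7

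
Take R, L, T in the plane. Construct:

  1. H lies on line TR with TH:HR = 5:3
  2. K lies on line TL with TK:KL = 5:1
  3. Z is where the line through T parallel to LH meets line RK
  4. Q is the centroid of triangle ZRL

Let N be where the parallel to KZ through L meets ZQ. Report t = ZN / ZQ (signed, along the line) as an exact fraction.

Work in coordinates with R = (0, 0), L = (1, 0), T = (0, 1).
1. H lies on line TR with TH:HR = 5:3 ⇒ H = (0, 3/8)
2. K lies on line TL with TK:KL = 5:1 ⇒ K = (5/6, 1/6)
3. Z is where the line through T parallel to LH meets line RK ⇒ Z = (40/23, 8/23)
4. Q is the centroid of triangle ZRL ⇒ Q = (21/23, 8/69)
through L parallel to KZ: direction (125/138, 25/138); meets ZQ at N = (-17/23, -8/23)
N = Z + t·(Q−Z) with t = 3

t = 3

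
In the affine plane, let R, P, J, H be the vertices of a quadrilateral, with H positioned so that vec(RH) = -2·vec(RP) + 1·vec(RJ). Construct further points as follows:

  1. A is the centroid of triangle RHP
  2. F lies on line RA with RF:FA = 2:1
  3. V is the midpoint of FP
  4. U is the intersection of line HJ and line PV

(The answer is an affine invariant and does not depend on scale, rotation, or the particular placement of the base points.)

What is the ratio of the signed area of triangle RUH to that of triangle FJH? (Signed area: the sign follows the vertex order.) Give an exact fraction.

[RUH]:[FJH] = -45/28

Work in coordinates with R = (0, 0), P = (1, 0), J = (0, 1), H = (-2, 1).
1. A is the centroid of triangle RHP ⇒ A = (-1/3, 1/3)
2. F lies on line RA with RF:FA = 2:1 ⇒ F = (-2/9, 2/9)
3. V is the midpoint of FP ⇒ V = (7/18, 1/9)
4. U is the intersection of line HJ and line PV ⇒ U = (-9/2, 1)
2·[RUH] = -5/2, 2·[FJH] = 14/9
[RUH]:[FJH] = -5/2:14/9 = -45/28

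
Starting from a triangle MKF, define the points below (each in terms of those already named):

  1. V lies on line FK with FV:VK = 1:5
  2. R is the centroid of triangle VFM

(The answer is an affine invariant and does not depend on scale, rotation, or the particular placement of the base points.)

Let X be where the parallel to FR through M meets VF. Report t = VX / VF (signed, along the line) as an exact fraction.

t = 2

Choose coordinates M = (0, 0), K = (1, 0), F = (0, 1).
1. V lies on line FK with FV:VK = 1:5 ⇒ V = (1/6, 5/6)
2. R is the centroid of triangle VFM ⇒ R = (1/18, 11/18)
through M parallel to FR: direction (1/18, -7/18); meets VF at X = (-1/6, 7/6)
X = V + t·(F−V) with t = 2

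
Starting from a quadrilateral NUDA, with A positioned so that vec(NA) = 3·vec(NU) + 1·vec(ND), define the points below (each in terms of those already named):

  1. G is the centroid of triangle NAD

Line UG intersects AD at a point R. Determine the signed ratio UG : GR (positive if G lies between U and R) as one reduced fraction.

Work in coordinates with N = (0, 0), U = (1, 0), D = (0, 1), A = (3, 1).
1. G is the centroid of triangle NAD ⇒ G = (1, 2/3)
line UG meets AD at R = (1, 1)
G = U + t·(R−U) with t = 2/3, so UG:GR = 2/3:1/3

UG:GR = 2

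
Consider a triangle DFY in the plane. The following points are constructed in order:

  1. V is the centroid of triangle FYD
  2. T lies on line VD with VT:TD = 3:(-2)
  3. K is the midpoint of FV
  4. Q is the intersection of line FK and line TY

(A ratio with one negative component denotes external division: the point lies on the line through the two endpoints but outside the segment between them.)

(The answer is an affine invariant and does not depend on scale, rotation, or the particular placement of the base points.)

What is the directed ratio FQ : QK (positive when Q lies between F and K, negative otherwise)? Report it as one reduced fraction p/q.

Choose coordinates D = (0, 0), F = (1, 0), Y = (0, 1).
1. V is the centroid of triangle FYD ⇒ V = (1/3, 1/3)
2. T lies on line VD with VT:TD = 3:(-2) ⇒ T = (-2/3, -2/3)
3. K is the midpoint of FV ⇒ K = (2/3, 1/6)
4. Q is the intersection of line FK and line TY ⇒ Q = (-1/6, 7/12)
Q = F + t·(K−F) with t = 7/2, so FQ:QK = t:(1−t) = 7/2:-5/2

FQ:QK = -7/5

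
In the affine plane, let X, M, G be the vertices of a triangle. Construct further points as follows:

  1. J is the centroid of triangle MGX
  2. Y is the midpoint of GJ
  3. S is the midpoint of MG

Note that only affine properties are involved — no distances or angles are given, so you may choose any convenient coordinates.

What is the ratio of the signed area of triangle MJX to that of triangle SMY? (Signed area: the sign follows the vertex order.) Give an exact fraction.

Work in coordinates with X = (0, 0), M = (1, 0), G = (0, 1).
1. J is the centroid of triangle MGX ⇒ J = (1/3, 1/3)
2. Y is the midpoint of GJ ⇒ Y = (1/6, 2/3)
3. S is the midpoint of MG ⇒ S = (1/2, 1/2)
2·[MJX] = 1/3, 2·[SMY] = -1/12
[MJX]:[SMY] = 1/3:-1/12 = -4

[MJX]:[SMY] = -4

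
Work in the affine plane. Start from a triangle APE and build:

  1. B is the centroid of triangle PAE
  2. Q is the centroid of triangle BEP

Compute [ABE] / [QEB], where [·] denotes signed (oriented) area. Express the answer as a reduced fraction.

[ABE]:[QEB] = 3

Work in coordinates with A = (0, 0), P = (1, 0), E = (0, 1).
1. B is the centroid of triangle PAE ⇒ B = (1/3, 1/3)
2. Q is the centroid of triangle BEP ⇒ Q = (4/9, 4/9)
2·[ABE] = 1/3, 2·[QEB] = 1/9
[ABE]:[QEB] = 1/3:1/9 = 3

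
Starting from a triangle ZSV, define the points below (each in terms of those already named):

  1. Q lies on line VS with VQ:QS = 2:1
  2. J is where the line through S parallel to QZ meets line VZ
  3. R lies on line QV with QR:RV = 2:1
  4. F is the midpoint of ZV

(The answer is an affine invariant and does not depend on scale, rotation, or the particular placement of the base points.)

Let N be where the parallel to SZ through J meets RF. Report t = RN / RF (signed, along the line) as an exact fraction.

Assign Z = (0, 0), S = (1, 0), V = (0, 1) — the answer is frame-independent, so this choice is without loss of generality.
1. Q lies on line VS with VQ:QS = 2:1 ⇒ Q = (2/3, 1/3)
2. J is where the line through S parallel to QZ meets line VZ ⇒ J = (0, -1/2)
3. R lies on line QV with QR:RV = 2:1 ⇒ R = (2/9, 7/9)
4. F is the midpoint of ZV ⇒ F = (0, 1/2)
through J parallel to SZ: direction (-1, 0); meets RF at N = (-4/5, -1/2)
N = R + t·(F−R) with t = 23/5

t = 23/5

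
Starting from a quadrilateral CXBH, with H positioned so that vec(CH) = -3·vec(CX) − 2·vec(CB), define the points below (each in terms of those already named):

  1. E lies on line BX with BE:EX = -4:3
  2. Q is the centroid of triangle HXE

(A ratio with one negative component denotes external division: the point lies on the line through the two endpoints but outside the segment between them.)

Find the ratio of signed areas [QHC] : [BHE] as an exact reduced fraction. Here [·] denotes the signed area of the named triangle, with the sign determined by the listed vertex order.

Work in coordinates with C = (0, 0), X = (1, 0), B = (0, 1), H = (-3, -2).
1. E lies on line BX with BE:EX = -4:3 ⇒ E = (4, -3)
2. Q is the centroid of triangle HXE ⇒ Q = (2/3, -5/3)
2·[QHC] = -19/3, 2·[BHE] = 24
[QHC]:[BHE] = -19/3:24 = -19/72

[QHC]:[BHE] = -19/72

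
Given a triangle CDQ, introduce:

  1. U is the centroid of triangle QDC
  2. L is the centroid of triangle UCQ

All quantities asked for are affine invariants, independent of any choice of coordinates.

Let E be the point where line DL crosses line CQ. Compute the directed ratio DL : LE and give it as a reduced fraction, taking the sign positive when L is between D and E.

Assign C = (0, 0), D = (1, 0), Q = (0, 1) — the answer is frame-independent, so this choice is without loss of generality.
1. U is the centroid of triangle QDC ⇒ U = (1/3, 1/3)
2. L is the centroid of triangle UCQ ⇒ L = (1/9, 4/9)
line DL meets CQ at E = (0, 1/2)
L = D + t·(E−D) with t = 8/9, so DL:LE = 8/9:1/9

DL:LE = 8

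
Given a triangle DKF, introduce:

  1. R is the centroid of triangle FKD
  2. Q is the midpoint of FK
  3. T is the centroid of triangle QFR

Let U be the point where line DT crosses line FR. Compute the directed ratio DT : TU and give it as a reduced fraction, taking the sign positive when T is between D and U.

DT:TU = -7

Set D = (0, 0), K = (1, 0), F = (0, 1); any affine frame gives the same invariant.
1. R is the centroid of triangle FKD ⇒ R = (1/3, 1/3)
2. Q is the midpoint of FK ⇒ Q = (1/2, 1/2)
3. T is the centroid of triangle QFR ⇒ T = (5/18, 11/18)
line DT meets FR at U = (5/21, 11/21)
T = D + t·(U−D) with t = 7/6, so DT:TU = 7/6:-1/6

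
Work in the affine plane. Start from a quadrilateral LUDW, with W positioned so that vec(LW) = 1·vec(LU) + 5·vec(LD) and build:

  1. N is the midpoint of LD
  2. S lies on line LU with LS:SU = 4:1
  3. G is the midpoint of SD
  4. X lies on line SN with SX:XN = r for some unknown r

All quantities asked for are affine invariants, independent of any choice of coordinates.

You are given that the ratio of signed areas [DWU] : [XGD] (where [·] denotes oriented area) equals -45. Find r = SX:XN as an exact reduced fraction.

r = 5/4

Set L = (0, 0), U = (1, 0), D = (0, 1), W = (1, 5); any affine frame gives the same invariant.
1. N is the midpoint of LD ⇒ N = (0, 1/2)
2. S lies on line LU with LS:SU = 4:1 ⇒ S = (4/5, 0)
3. G is the midpoint of SD ⇒ G = (2/5, 1/2)
4. With SX:XN = r, write λ = r/(r+1) so X = S + λ·(N−S); X is affine-linear in λ
Every point depending on X is an affine combination of X and λ-independent points, so each such coordinate is linear in λ; the λ² term in each signed area is a multiple of (N−S)×(N−S) = 0, so 2·[DWU] and 2·[XGD] are each linear in λ. Evaluating at λ=0 and λ=1:
  2·[DWU] = -5,   2·[XGD] = 1/5·λ
So [DWU]:[XGD] = (-5) / (1/5·λ). Setting this equal to -45:
  -5 = -45·(1/5·λ)  ⇒  λ = 5/9
Then r = λ/(1−λ) = (5/9)/(4/9) = 5/4. Check: with r = 5/4, X = (16/45, 5/18) and [DWU]:[XGD] = -45 as required.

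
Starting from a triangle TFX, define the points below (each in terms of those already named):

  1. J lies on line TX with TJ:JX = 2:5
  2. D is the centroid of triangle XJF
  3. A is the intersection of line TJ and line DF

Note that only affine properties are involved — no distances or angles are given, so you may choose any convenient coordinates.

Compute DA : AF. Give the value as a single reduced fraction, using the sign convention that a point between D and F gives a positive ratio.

Choose coordinates T = (0, 0), F = (1, 0), X = (0, 1).
1. J lies on line TX with TJ:JX = 2:5 ⇒ J = (0, 2/7)
2. D is the centroid of triangle XJF ⇒ D = (1/3, 3/7)
3. A is the intersection of line TJ and line DF ⇒ A = (0, 9/14)
A = D + t·(F−D) with t = -1/2, so DA:AF = t:(1−t) = -1/2:3/2

DA:AF = -1/3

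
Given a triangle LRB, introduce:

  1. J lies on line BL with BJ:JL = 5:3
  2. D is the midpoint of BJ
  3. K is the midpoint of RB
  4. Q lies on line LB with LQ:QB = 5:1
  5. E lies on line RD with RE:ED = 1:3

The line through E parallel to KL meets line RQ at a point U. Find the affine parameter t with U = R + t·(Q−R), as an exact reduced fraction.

t = 81/352

Assign L = (0, 0), R = (1, 0), B = (0, 1) — the answer is frame-independent, so this choice is without loss of generality.
1. J lies on line BL with BJ:JL = 5:3 ⇒ J = (0, 3/8)
2. D is the midpoint of BJ ⇒ D = (0, 11/16)
3. K is the midpoint of RB ⇒ K = (1/2, 1/2)
4. Q lies on line LB with LQ:QB = 5:1 ⇒ Q = (0, 5/6)
5. E lies on line RD with RE:ED = 1:3 ⇒ E = (3/4, 11/64)
through E parallel to KL: direction (-1/2, -1/2); meets RQ at U = (271/352, 135/704)
U = R + t·(Q−R) with t = 81/352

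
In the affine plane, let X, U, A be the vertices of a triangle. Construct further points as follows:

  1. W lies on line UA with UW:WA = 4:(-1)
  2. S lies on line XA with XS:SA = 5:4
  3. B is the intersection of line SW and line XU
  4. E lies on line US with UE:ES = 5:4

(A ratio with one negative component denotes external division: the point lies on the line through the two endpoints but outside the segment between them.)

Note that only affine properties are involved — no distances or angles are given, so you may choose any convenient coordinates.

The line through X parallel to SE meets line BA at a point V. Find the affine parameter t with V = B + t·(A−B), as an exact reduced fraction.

Choose coordinates X = (0, 0), U = (1, 0), A = (0, 1).
1. W lies on line UA with UW:WA = 4:(-1) ⇒ W = (-1/3, 4/3)
2. S lies on line XA with XS:SA = 5:4 ⇒ S = (0, 5/9)
3. B is the intersection of line SW and line XU ⇒ B = (5/21, 0)
4. E lies on line US with UE:ES = 5:4 ⇒ E = (4/9, 25/81)
through X parallel to SE: direction (4/9, -20/81); meets BA at V = (45/164, -25/164)
V = B + t·(A−B) with t = -25/164

t = -25/164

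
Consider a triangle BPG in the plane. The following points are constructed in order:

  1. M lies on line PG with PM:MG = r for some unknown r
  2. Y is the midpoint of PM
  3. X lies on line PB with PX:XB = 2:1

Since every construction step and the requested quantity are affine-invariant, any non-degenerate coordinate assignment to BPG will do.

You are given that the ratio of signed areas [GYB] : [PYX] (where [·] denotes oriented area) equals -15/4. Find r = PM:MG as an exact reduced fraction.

Set B = (0, 0), P = (1, 0), G = (0, 1); any affine frame gives the same invariant.
1. With PM:MG = r, write λ = r/(r+1) so M = P + λ·(G−P); M is affine-linear in λ
2. Y is the midpoint of PM ⇒ Y is an affine combination of earlier points and hence also affine-linear in λ
3. X lies on line PB with PX:XB = 2:1 ⇒ X = (1/3, 0)
Every point depending on M is an affine combination of M and λ-independent points, so each such coordinate is linear in λ; the λ² term in each signed area is a multiple of (G−P)×(G−P) = 0, so 2·[GYB] and 2·[PYX] are each linear in λ. Evaluating at λ=0 and λ=1:
  2·[GYB] = 1/2·λ − 1,   2·[PYX] = 1/3·λ
So [GYB]:[PYX] = (1/2·λ − 1) / (1/3·λ). Setting this equal to -15/4:
  1/2·λ − 1 = -15/4·(1/3·λ)  ⇒  λ = 4/7
Then r = λ/(1−λ) = (4/7)/(3/7) = 4/3. Check: with r = 4/3, M = (3/7, 4/7) and [GYB]:[PYX] = -15/4 as required.

r = 4/3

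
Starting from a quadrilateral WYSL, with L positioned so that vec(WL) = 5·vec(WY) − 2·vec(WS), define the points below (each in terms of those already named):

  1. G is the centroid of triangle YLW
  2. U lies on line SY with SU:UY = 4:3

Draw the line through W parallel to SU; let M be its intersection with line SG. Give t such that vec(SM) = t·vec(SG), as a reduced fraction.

Set W = (0, 0), Y = (1, 0), S = (0, 1), L = (5, -2); any affine frame gives the same invariant.
1. G is the centroid of triangle YLW ⇒ G = (2, -2/3)
2. U lies on line SY with SU:UY = 4:3 ⇒ U = (4/7, 3/7)
through W parallel to SU: direction (4/7, -4/7); meets SG at M = (-6, 6)
M = S + t·(G−S) with t = -3

t = -3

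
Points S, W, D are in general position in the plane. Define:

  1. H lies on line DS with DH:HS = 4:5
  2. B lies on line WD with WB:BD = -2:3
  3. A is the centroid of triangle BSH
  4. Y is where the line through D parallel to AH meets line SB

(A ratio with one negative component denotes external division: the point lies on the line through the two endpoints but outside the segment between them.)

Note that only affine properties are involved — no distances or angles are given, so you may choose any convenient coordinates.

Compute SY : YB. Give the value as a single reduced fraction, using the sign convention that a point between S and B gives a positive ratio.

Work in coordinates with S = (0, 0), W = (1, 0), D = (0, 1).
1. H lies on line DS with DH:HS = 4:5 ⇒ H = (0, 5/9)
2. B lies on line WD with WB:BD = -2:3 ⇒ B = (3, -2)
3. A is the centroid of triangle BSH ⇒ A = (1, -13/27)
4. Y is where the line through D parallel to AH meets line SB ⇒ Y = (27/10, -9/5)
Y = S + t·(B−S) with t = 9/10, so SY:YB = t:(1−t) = 9/10:1/10

SY:YB = 9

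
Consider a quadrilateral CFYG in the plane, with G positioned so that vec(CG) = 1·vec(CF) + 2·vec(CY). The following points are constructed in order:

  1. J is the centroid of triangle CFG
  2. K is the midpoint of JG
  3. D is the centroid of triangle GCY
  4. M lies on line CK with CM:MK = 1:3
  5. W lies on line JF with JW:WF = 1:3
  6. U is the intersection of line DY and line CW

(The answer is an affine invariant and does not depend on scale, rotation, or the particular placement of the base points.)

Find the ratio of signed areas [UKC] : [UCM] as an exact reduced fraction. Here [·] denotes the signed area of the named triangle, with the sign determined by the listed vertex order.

Assign C = (0, 0), F = (1, 0), Y = (0, 1), G = (1, 2) — the answer is frame-independent, so this choice is without loss of generality.
1. J is the centroid of triangle CFG ⇒ J = (2/3, 2/3)
2. K is the midpoint of JG ⇒ K = (5/6, 4/3)
3. D is the centroid of triangle GCY ⇒ D = (1/3, 1)
4. M lies on line CK with CM:MK = 1:3 ⇒ M = (5/24, 1/3)
5. W lies on line JF with JW:WF = 1:3 ⇒ W = (3/4, 1/2)
6. U is the intersection of line DY and line CW ⇒ U = (3/2, 1)
2·[UKC] = 7/6, 2·[UCM] = -7/24
[UKC]:[UCM] = 7/6:-7/24 = -4

[UKC]:[UCM] = -4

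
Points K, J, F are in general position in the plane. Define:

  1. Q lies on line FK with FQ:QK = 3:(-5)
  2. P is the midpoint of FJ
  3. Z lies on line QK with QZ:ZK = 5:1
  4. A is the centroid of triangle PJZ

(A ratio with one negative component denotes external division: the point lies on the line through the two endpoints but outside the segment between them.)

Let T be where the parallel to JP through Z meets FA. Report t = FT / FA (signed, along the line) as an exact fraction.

t = 3

Assign K = (0, 0), J = (1, 0), F = (0, 1) — the answer is frame-independent, so this choice is without loss of generality.
1. Q lies on line FK with FQ:QK = 3:(-5) ⇒ Q = (0, 5/2)
2. P is the midpoint of FJ ⇒ P = (1/2, 1/2)
3. Z lies on line QK with QZ:ZK = 5:1 ⇒ Z = (0, 5/12)
4. A is the centroid of triangle PJZ ⇒ A = (1/2, 11/36)
through Z parallel to JP: direction (-1/2, 1/2); meets FA at T = (3/2, -13/12)
T = F + t·(A−F) with t = 3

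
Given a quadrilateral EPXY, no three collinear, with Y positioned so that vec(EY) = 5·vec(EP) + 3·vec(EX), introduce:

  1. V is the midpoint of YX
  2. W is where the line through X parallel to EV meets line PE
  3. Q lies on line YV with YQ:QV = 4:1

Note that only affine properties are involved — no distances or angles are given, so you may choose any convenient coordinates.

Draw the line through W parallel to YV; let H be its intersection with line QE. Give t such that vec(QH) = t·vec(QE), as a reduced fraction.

Assign E = (0, 0), P = (1, 0), X = (0, 1), Y = (5, 3) — the answer is frame-independent, so this choice is without loss of generality.
1. V is the midpoint of YX ⇒ V = (5/2, 2)
2. W is where the line through X parallel to EV meets line PE ⇒ W = (-5/4, 0)
3. Q lies on line YV with YQ:QV = 4:1 ⇒ Q = (3, 11/5)
through W parallel to YV: direction (-5/2, -1); meets QE at H = (3/2, 11/10)
H = Q + t·(E−Q) with t = 1/2

t = 1/2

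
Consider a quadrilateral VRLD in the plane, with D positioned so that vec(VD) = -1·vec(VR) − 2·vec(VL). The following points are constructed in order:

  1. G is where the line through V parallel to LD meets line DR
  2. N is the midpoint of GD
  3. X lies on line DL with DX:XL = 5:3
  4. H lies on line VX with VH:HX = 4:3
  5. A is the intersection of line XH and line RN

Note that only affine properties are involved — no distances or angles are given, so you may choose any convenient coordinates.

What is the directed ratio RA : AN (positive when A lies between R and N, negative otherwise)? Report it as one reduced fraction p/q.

RA:AN = -2/9

Work in coordinates with V = (0, 0), R = (1, 0), L = (0, 1), D = (-1, -2).
1. G is where the line through V parallel to LD meets line DR ⇒ G = (-1/2, -3/2)
2. N is the midpoint of GD ⇒ N = (-3/4, -7/4)
3. X lies on line DL with DX:XL = 5:3 ⇒ X = (-3/8, -1/8)
4. H lies on line VX with VH:HX = 4:3 ⇒ H = (-3/14, -1/14)
5. A is the intersection of line XH and line RN ⇒ A = (3/2, 1/2)
A = R + t·(N−R) with t = -2/7, so RA:AN = t:(1−t) = -2/7:9/7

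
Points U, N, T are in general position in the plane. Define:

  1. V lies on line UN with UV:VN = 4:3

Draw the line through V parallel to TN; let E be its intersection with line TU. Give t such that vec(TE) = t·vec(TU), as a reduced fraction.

t = 3/7

Work in coordinates with U = (0, 0), N = (1, 0), T = (0, 1).
1. V lies on line UN with UV:VN = 4:3 ⇒ V = (4/7, 0)
through V parallel to TN: direction (1, -1); meets TU at E = (0, 4/7)
E = T + t·(U−T) with t = 3/7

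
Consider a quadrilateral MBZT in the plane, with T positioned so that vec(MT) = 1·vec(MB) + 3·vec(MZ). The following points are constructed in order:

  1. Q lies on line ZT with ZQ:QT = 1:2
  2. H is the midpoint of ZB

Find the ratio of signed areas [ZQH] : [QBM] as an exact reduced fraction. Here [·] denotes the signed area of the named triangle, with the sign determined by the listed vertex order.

[ZQH]:[QBM] = 3/10

Assign M = (0, 0), B = (1, 0), Z = (0, 1), T = (1, 3) — the answer is frame-independent, so this choice is without loss of generality.
1. Q lies on line ZT with ZQ:QT = 1:2 ⇒ Q = (1/3, 5/3)
2. H is the midpoint of ZB ⇒ H = (1/2, 1/2)
2·[ZQH] = -1/2, 2·[QBM] = -5/3
[ZQH]:[QBM] = -1/2:-5/3 = 3/10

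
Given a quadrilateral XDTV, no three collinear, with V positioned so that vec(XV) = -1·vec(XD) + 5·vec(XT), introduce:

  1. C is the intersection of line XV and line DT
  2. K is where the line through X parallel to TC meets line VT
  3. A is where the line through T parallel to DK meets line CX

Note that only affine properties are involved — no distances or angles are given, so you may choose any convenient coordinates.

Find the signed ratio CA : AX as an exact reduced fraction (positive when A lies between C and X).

CA:AX = 3/8

Assign X = (0, 0), D = (1, 0), T = (0, 1), V = (-1, 5) — the answer is frame-independent, so this choice is without loss of generality.
1. C is the intersection of line XV and line DT ⇒ C = (-1/4, 5/4)
2. K is where the line through X parallel to TC meets line VT ⇒ K = (1/3, -1/3)
3. A is where the line through T parallel to DK meets line CX ⇒ A = (-2/11, 10/11)
A = C + t·(X−C) with t = 3/11, so CA:AX = t:(1−t) = 3/11:8/11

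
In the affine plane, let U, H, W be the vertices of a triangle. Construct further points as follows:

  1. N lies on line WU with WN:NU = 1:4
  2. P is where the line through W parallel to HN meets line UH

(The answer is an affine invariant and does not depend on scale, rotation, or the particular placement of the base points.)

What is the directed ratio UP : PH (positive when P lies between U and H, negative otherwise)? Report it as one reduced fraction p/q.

Choose coordinates U = (0, 0), H = (1, 0), W = (0, 1).
1. N lies on line WU with WN:NU = 1:4 ⇒ N = (0, 4/5)
2. P is where the line through W parallel to HN meets line UH ⇒ P = (5/4, 0)
P = U + t·(H−U) with t = 5/4, so UP:PH = t:(1−t) = 5/4:-1/4

UP:PH = -5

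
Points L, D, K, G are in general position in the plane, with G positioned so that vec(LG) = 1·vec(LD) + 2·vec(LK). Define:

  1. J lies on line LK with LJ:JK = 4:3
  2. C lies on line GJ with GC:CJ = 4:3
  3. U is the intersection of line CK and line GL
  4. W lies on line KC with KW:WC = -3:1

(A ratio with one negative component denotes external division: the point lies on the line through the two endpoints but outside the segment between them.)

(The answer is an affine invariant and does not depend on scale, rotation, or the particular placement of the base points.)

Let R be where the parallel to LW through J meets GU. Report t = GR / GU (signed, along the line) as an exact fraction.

t = -385/4

Work in coordinates with L = (0, 0), D = (1, 0), K = (0, 1), G = (1, 2).
1. J lies on line LK with LJ:JK = 4:3 ⇒ J = (0, 4/7)
2. C lies on line GJ with GC:CJ = 4:3 ⇒ C = (3/7, 58/49)
3. U is the intersection of line CK and line GL ⇒ U = (7/11, 14/11)
4. W lies on line KC with KW:WC = -3:1 ⇒ W = (9/14, 125/98)
through J parallel to LW: direction (9/14, 125/98); meets GU at R = (36, 72)
R = G + t·(U−G) with t = -385/4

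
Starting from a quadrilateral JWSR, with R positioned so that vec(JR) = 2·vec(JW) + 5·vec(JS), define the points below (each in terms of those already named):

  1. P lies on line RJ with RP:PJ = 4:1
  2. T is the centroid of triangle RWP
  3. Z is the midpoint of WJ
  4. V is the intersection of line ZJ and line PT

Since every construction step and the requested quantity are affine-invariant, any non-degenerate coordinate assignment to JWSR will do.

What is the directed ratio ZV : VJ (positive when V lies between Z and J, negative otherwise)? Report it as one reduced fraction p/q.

ZV:VJ = -5/2

Work in coordinates with J = (0, 0), W = (1, 0), S = (0, 1), R = (2, 5).
1. P lies on line RJ with RP:PJ = 4:1 ⇒ P = (2/5, 1)
2. T is the centroid of triangle RWP ⇒ T = (17/15, 2)
3. Z is the midpoint of WJ ⇒ Z = (1/2, 0)
4. V is the intersection of line ZJ and line PT ⇒ V = (-1/3, 0)
V = Z + t·(J−Z) with t = 5/3, so ZV:VJ = t:(1−t) = 5/3:-2/3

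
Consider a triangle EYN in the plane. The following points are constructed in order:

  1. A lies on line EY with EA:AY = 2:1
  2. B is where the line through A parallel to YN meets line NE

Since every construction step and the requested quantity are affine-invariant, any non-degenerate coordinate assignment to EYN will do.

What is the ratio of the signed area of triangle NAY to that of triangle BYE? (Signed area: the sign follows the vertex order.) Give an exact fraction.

Assign E = (0, 0), Y = (1, 0), N = (0, 1) — the answer is frame-independent, so this choice is without loss of generality.
1. A lies on line EY with EA:AY = 2:1 ⇒ A = (2/3, 0)
2. B is where the line through A parallel to YN meets line NE ⇒ B = (0, 2/3)
2·[NAY] = 1/3, 2·[BYE] = -2/3
[NAY]:[BYE] = 1/3:-2/3 = -1/2

[NAY]:[BYE] = -1/2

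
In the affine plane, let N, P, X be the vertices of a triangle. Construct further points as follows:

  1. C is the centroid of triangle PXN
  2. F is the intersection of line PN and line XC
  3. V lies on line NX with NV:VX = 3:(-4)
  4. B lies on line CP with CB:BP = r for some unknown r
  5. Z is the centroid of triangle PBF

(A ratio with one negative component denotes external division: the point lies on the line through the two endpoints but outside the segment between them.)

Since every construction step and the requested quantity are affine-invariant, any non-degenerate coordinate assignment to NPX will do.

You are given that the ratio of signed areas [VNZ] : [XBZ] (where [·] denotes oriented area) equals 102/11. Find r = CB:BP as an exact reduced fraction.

r = -3

Assign N = (0, 0), P = (1, 0), X = (0, 1) — the answer is frame-independent, so this choice is without loss of generality.
1. C is the centroid of triangle PXN ⇒ C = (1/3, 1/3)
2. F is the intersection of line PN and line XC ⇒ F = (1/2, 0)
3. V lies on line NX with NV:VX = 3:(-4) ⇒ V = (0, -3)
4. With CB:BP = r, write λ = r/(r+1) so B = C + λ·(P−C); B is affine-linear in λ
5. Z is the centroid of triangle PBF ⇒ Z is an affine combination of earlier points and hence also affine-linear in λ
Every point depending on B is an affine combination of B and λ-independent points, so each such coordinate is linear in λ; the λ² term in each signed area is a multiple of (P−C)×(P−C) = 0, so 2·[VNZ] and 2·[XBZ] are each linear in λ. Evaluating at λ=0 and λ=1:
  2·[VNZ] = -2/3·λ − 11/6,   2·[XBZ] = -5/18·λ + 1/9
So [VNZ]:[XBZ] = (-2/3·λ − 11/6) / (-5/18·λ + 1/9). Setting this equal to 102/11:
  -2/3·λ − 11/6 = 102/11·(-5/18·λ + 1/9)  ⇒  λ = 3/2
Then r = λ/(1−λ) = (3/2)/(-1/2) = -3. Check: with r = -3, B = (4/3, -1/6) and [VNZ]:[XBZ] = 102/11 as required.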